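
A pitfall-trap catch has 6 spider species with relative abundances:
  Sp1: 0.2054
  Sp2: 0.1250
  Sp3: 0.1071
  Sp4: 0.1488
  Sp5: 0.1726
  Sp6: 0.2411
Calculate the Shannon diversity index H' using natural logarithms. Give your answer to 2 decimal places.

Each pᵢ ln pᵢ term (working shown to 4 dp, full precision carried): 0.2054×(-1.5828)=-0.3251, 0.125×(-2.0794)=-0.2599, 0.1071×(-2.2340)=-0.2393, 0.1488×(-1.9052)=-0.2835, 0.1726×(-1.7568)=-0.3032, 0.2411×(-1.4225)=-0.3430.
Sum = -1.7540, so H' = 1.75.

1.75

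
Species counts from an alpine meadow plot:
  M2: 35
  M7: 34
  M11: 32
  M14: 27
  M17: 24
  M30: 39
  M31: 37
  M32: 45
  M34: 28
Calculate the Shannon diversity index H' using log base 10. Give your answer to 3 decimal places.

Total N = 35+34+32+27+24+39+37+45+28 = 301, so the proportions are 0.11628, 0.11296, 0.10631, 0.0897, 0.07973, 0.12957, 0.12292, 0.1495, 0.09302 (working shown to 5 dp, full precision carried).
Each pᵢ log₁₀ pᵢ term: 0.11628×(-0.93450)=-0.10866, 0.11296×(-0.94709)=-0.10698, 0.10631×(-0.97342)=-0.10349, 0.0897×(-1.04720)=-0.09394, 0.07973×(-1.09836)=-0.08758, 0.12957×(-0.88750)=-0.11499, 0.12292×(-0.91036)=-0.11191, 0.1495×(-0.82535)=-0.12339, 0.09302×(-1.03141)=-0.09594.
Sum = -0.94687, so H' = 0.947.

0.947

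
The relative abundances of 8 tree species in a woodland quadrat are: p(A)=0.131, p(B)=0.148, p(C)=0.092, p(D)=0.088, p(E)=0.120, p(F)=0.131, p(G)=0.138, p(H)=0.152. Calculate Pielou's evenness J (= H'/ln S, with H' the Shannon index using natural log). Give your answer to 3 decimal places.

H' = −Σ pᵢ ln pᵢ = −((-0.26627) + (-0.28276) + (-0.21951) + (-0.21388) + (-0.25443) + (-0.26627) + (-0.27331) + (-0.28635)) = 2.06277 (working shown to 5 dp, full precision carried).
With S = 8 species, ln S = 2.07944, so J = 2.06277/2.07944 = 0.99198, i.e. 0.992 to 3 decimal places.

0.992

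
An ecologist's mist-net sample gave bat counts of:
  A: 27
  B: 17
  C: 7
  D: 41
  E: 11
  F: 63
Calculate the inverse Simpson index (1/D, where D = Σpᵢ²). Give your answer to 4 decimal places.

4.0298

Total N = 27+17+7+41+11+63 = 166, so the proportions are 0.1626506, 0.10240964, 0.04216867, 0.24698795, 0.06626506, 0.37951807 (working shown to 8 dp, full precision carried).
D = 0.1626506² + 0.10240964² + 0.04216867² + 0.24698795² + 0.06626506² + 0.37951807² = 0.02645522 + 0.01048773 + 0.00177820 + 0.06100305 + 0.00439106 + 0.14403397 = 0.24814922.
So 1/D = 4.029833, i.e. 4.0298 to 4 decimal places.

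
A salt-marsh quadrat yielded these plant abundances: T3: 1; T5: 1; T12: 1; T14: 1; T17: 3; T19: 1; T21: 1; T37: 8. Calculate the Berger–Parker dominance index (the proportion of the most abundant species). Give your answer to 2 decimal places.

0.47

Total N = 1+1+1+1+3+1+1+8 = 17, so the proportions are 0.0588, 0.0588, 0.0588, 0.0588, 0.1765, 0.0588, 0.0588, 0.4706 (working shown to 4 dp, full precision carried).
The largest proportion is 0.4706, i.e. d = 0.47 to 2 decimal places.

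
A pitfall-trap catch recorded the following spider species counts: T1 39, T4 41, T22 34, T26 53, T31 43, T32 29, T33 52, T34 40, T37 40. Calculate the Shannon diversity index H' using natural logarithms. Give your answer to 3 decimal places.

Total N = 39+41+34+53+43+29+52+40+40 = 371, so the proportions are 0.10512, 0.11051, 0.09164, 0.14286, 0.1159, 0.07817, 0.14016, 0.10782, 0.10782 (working shown to 5 dp, full precision carried).
Each pᵢ ln pᵢ term: 0.10512×(-2.25264)=-0.23680, 0.11051×(-2.20263)=-0.24342, 0.09164×(-2.38984)=-0.21902, 0.14286×(-1.94591)=-0.27799, 0.1159×(-2.15500)=-0.24977, 0.07817×(-2.54891)=-0.19924, 0.14016×(-1.96496)=-0.27541, 0.10782×(-2.22732)=-0.24014, 0.10782×(-2.22732)=-0.24014.
Sum = -2.18193, so H' = 2.182.

2.182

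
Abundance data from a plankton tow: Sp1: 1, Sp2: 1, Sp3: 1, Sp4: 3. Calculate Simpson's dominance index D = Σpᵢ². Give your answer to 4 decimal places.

0.3333

Total N = 1+1+1+3 = 6, so the proportions are 0.166667, 0.166667, 0.166667, 0.5 (working shown to 6 dp, full precision carried).
D = 0.166667² + 0.166667² + 0.166667² + 0.5² = 0.027778 + 0.027778 + 0.027778 + 0.250000 = 0.333333.
To 4 decimal places, D = 0.3333.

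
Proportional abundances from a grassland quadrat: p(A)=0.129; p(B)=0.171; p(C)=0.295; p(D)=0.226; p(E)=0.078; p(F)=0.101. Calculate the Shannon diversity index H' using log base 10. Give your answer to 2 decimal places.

Each pᵢ log₁₀ pᵢ term (working shown to 4 dp, full precision carried): 0.129×(-0.8894)=-0.1147, 0.171×(-0.7670)=-0.1312, 0.295×(-0.5302)=-0.1564, 0.226×(-0.6459)=-0.1460, 0.078×(-1.1079)=-0.0864, 0.101×(-0.9957)=-0.1006.
Sum = -0.7352, so H' = 0.74.

0.74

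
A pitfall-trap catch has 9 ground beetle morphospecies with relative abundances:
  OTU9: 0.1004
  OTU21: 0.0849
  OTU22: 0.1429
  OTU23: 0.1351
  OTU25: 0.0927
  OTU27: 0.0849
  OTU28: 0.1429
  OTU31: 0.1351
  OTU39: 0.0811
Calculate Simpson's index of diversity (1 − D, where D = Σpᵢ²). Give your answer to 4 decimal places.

D = 0.1004² + 0.0849² + 0.1429² + 0.1351² + 0.0927² + 0.0849² + 0.1429² + 0.1351² + 0.0811² = 0.010080 + 0.007208 + 0.020420 + 0.018252 + 0.008593 + 0.007208 + 0.020420 + 0.018252 + 0.006577 = 0.117012 (working shown to 6 dp, full precision carried).
So 1 − D = 0.882988, i.e. 0.8830 to 4 decimal places.

0.8830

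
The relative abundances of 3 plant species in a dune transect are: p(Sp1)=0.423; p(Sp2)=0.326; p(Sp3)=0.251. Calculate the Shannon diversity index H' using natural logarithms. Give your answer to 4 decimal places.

1.0763

Each pᵢ ln pᵢ term (working shown to 6 dp, full precision carried): 0.423×(-0.860383)=-0.363942, 0.326×(-1.120858)=-0.365400, 0.251×(-1.382302)=-0.346958.
Sum = -1.076300, so H' = 1.0763.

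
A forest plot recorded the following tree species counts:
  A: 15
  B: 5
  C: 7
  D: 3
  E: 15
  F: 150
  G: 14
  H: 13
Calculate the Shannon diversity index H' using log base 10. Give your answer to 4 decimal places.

0.5307

Total N = 15+5+7+3+15+150+14+13 = 222, so the proportions are 0.067568, 0.022523, 0.031532, 0.013514, 0.067568, 0.675676, 0.063063, 0.058559 (working shown to 6 dp, full precision carried).
Each pᵢ log₁₀ pᵢ term: 0.067568×(-1.170262)=-0.079072, 0.022523×(-1.647383)=-0.037103, 0.031532×(-1.501255)=-0.047337, 0.013514×(-1.869232)=-0.025260, 0.067568×(-1.170262)=-0.079072, 0.675676×(-0.170262)=-0.115042, 0.063063×(-1.200225)=-0.075690, 0.058559×(-1.232410)=-0.072168.
Sum = -0.530743, so H' = 0.5307.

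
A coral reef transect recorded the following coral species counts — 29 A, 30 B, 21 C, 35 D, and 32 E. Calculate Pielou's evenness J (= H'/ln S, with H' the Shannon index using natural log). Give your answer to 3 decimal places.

0.992

Total N = 29+30+21+35+32 = 147, so the proportions are 0.19728, 0.20408, 0.14286, 0.2381, 0.21769 (working shown to 5 dp, full precision carried).
H' = −Σ pᵢ ln pᵢ = −((-0.32021) + (-0.32433) + (-0.27799) + (-0.34169) + (-0.33191)) = 1.59613.
With S = 5 species, ln S = 1.60944, so J = 1.59613/1.60944 = 0.99173, i.e. 0.992 to 3 decimal places.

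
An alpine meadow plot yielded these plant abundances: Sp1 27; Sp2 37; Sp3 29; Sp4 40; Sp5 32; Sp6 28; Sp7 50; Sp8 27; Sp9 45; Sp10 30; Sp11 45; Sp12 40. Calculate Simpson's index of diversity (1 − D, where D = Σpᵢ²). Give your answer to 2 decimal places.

Total N = 27+37+29+40+32+28+50+27+45+30+45+40 = 430, so the proportions are 0.0628, 0.086, 0.0674, 0.093, 0.0744, 0.0651, 0.1163, 0.0628, 0.1047, 0.0698, 0.1047, 0.093 (working shown to 4 dp, full precision carried).
D = 0.0628² + 0.086² + 0.0674² + 0.093² + 0.0744² + 0.0651² + 0.1163² + 0.0628² + 0.1047² + 0.0698² + 0.1047² + 0.093² = 0.0039 + 0.0074 + 0.0045 + 0.0087 + 0.0055 + 0.0042 + 0.0135 + 0.0039 + 0.0110 + 0.0049 + 0.0110 + 0.0087 = 0.0872.
So 1 − D = 0.9128, i.e. 0.91 to 2 decimal places.

0.91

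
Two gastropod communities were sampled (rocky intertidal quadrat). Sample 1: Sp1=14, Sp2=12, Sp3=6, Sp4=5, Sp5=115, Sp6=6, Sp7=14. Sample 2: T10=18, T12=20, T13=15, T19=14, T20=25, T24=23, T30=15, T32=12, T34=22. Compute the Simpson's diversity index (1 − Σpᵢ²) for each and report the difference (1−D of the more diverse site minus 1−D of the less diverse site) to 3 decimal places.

0.351

Sample 1: N=172, proportions 0.0814, 0.06977, 0.03488, 0.02907, 0.6686, 0.03488, 0.0814, giving 1−D = 0.53157 (working shown to 5 dp, full precision carried).
Sample 2: N=164, proportions 0.10976, 0.12195, 0.09146, 0.08537, 0.15244, 0.14024, 0.09146, 0.07317, 0.13415, giving 1−D = 0.88281.
Difference = |0.53157 − 0.88281| = 0.35124, i.e. 0.351 to 3 decimal places.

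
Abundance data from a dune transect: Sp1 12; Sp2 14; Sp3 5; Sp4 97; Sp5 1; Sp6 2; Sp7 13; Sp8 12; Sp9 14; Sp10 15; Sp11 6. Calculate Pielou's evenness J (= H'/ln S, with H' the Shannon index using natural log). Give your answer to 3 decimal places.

0.724

Total N = 12+14+5+97+1+2+13+12+14+15+6 = 191, so the proportions are 0.06283, 0.0733, 0.02618, 0.50785, 0.00524, 0.01047, 0.06806, 0.06283, 0.0733, 0.07853, 0.03141 (working shown to 5 dp, full precision carried).
H' = −Σ pᵢ ln pᵢ = −((-0.17387) + (-0.19154) + (-0.09536) + (-0.34410) + (-0.02750) + (-0.04774) + (-0.18291) + (-0.17387) + (-0.19154) + (-0.19981) + (-0.10871)) = 1.73695.
With S = 11 species, ln S = 2.39790, so J = 1.73695/2.39790 = 0.72436, i.e. 0.724 to 3 decimal places.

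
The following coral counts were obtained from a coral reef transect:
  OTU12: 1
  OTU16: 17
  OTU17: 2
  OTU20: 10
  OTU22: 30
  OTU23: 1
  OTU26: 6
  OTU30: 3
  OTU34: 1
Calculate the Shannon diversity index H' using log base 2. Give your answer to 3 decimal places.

Total N = 1+17+2+10+30+1+6+3+1 = 71, so the proportions are 0.01408, 0.23944, 0.02817, 0.14085, 0.42254, 0.01408, 0.08451, 0.04225, 0.01408 (working shown to 5 dp, full precision carried).
Each pᵢ log₂ pᵢ term: 0.01408×(-6.14975)=-0.08662, 0.23944×(-2.06228)=-0.49379, 0.02817×(-5.14975)=-0.14506, 0.14085×(-2.82782)=-0.39828, 0.42254×(-1.24286)=-0.52515, 0.01408×(-6.14975)=-0.08662, 0.08451×(-3.56478)=-0.30125, 0.04225×(-4.56478)=-0.19288, 0.01408×(-6.14975)=-0.08662.
Sum = -2.31626, so H' = 2.316.

2.316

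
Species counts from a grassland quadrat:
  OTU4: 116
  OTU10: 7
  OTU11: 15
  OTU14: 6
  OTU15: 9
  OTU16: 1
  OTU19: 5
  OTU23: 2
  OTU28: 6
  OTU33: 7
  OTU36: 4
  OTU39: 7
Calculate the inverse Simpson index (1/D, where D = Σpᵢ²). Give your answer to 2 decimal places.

Total N = 116+7+15+6+9+1+5+2+6+7+4+7 = 185, so the proportions are 0.62703, 0.03784, 0.08108, 0.03243, 0.04865, 0.00541, 0.02703, 0.01081, 0.03243, 0.03784, 0.02162, 0.03784 (working shown to 5 dp, full precision carried).
D = 0.62703² + 0.03784² + 0.08108² + 0.03243² + 0.04865² + 0.00541² + 0.02703² + 0.01081² + 0.03243² + 0.03784² + 0.02162² + 0.03784² = 0.39316 + 0.00143 + 0.00657 + 0.00105 + 0.00237 + 0.00003 + 0.00073 + 0.00012 + 0.00105 + 0.00143 + 0.00047 + 0.00143 = 0.40985.
So 1/D = 2.4399, i.e. 2.44 to 2 decimal places.

2.44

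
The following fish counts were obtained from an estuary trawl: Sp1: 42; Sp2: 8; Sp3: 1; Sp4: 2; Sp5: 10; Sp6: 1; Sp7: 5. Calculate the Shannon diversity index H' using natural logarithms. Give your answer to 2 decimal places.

1.25

Total N = 42+8+1+2+10+1+5 = 69, so the proportions are 0.6087, 0.1159, 0.0145, 0.029, 0.1449, 0.0145, 0.0725 (working shown to 4 dp, full precision carried).
Each pᵢ ln pᵢ term: 0.6087×(-0.4964)=-0.3022, 0.1159×(-2.1547)=-0.2498, 0.0145×(-4.2341)=-0.0614, 0.029×(-3.5410)=-0.1026, 0.1449×(-1.9315)=-0.2799, 0.0145×(-4.2341)=-0.0614, 0.0725×(-2.6247)=-0.1902.
Sum = -1.2475, so H' = 1.25.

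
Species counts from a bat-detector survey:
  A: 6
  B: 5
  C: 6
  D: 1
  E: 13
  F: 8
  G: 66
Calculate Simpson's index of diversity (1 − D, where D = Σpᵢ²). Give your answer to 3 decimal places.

Total N = 6+5+6+1+13+8+66 = 105, so the proportions are 0.05714, 0.04762, 0.05714, 0.00952, 0.12381, 0.07619, 0.62857 (working shown to 5 dp, full precision carried).
D = 0.05714² + 0.04762² + 0.05714² + 0.00952² + 0.12381² + 0.07619² + 0.62857² = 0.00327 + 0.00227 + 0.00327 + 0.00009 + 0.01533 + 0.00580 + 0.39510 = 0.42512.
So 1 − D = 0.57488, i.e. 0.575 to 3 decimal places.

0.575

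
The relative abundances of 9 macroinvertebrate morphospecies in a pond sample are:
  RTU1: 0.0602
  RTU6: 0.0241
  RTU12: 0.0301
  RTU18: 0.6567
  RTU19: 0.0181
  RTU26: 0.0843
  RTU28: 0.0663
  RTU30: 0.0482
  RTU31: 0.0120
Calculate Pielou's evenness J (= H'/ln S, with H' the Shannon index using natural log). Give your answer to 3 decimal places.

0.592

H' = −Σ pᵢ ln pᵢ = −((-0.16917) + (-0.08979) + (-0.10545) + (-0.27616) + (-0.07261) + (-0.20851) + (-0.17991) + (-0.14616) + (-0.05307)) = 1.30083 (working shown to 5 dp, full precision carried).
With S = 9 species, ln S = 2.19722, so J = 1.30083/2.19722 = 0.59203, i.e. 0.592 to 3 decimal places.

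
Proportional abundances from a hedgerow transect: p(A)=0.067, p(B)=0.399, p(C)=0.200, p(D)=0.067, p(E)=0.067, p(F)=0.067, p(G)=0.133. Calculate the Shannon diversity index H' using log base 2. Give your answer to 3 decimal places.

2.425

Each pᵢ log₂ pᵢ term (working shown to 6 dp, full precision carried): 0.067×(-3.899695)=-0.261280, 0.399×(-1.325539)=-0.528890, 0.2×(-2.321928)=-0.464386, 0.067×(-3.899695)=-0.261280, 0.067×(-3.899695)=-0.261280, 0.067×(-3.899695)=-0.261280, 0.133×(-2.910502)=-0.387097.
Sum = -2.425491, so H' = 2.425.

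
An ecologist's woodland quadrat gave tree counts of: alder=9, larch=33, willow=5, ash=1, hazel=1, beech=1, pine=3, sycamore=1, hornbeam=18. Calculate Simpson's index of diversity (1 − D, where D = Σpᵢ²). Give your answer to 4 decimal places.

Total N = 9+33+5+1+1+1+3+1+18 = 72, so the proportions are 0.125, 0.458333, 0.069444, 0.013889, 0.013889, 0.013889, 0.041667, 0.013889, 0.25 (working shown to 6 dp, full precision carried).
D = 0.125² + 0.458333² + 0.069444² + 0.013889² + 0.013889² + 0.013889² + 0.041667² + 0.013889² + 0.25² = 0.015625 + 0.210069 + 0.004823 + 0.000193 + 0.000193 + 0.000193 + 0.001736 + 0.000193 + 0.062500 = 0.295525.
So 1 − D = 0.704475, i.e. 0.7045 to 4 decimal places.

0.7045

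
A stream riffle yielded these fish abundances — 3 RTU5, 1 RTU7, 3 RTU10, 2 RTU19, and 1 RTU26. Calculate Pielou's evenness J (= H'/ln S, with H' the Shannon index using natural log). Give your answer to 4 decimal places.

0.9350

Total N = 3+1+3+2+1 = 10, so the proportions are 0.3, 0.1, 0.3, 0.2, 0.1 (working shown to 6 dp, full precision carried).
H' = −Σ pᵢ ln pᵢ = −((-0.361192) + (-0.230259) + (-0.361192) + (-0.321888) + (-0.230259)) = 1.504788.
With S = 5 species, ln S = 1.609438, so J = 1.504788/1.609438 = 0.934978, i.e. 0.9350 to 4 decimal places.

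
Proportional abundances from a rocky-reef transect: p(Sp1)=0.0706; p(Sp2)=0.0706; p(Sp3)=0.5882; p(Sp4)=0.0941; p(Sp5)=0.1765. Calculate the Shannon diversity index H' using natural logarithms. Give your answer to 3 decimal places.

1.215

Each pᵢ ln pᵢ term (working shown to 5 dp, full precision carried): 0.0706×(-2.65073)=-0.18714, 0.0706×(-2.65073)=-0.18714, 0.5882×(-0.53069)=-0.31215, 0.0941×(-2.36340)=-0.22240, 0.1765×(-1.73443)=-0.30613.
Sum = -1.21496, so H' = 1.215.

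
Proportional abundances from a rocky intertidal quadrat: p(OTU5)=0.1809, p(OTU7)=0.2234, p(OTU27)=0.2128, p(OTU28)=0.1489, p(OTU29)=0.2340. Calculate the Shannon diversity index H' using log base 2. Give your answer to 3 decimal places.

2.304

Each pᵢ log₂ pᵢ term (working shown to 5 dp, full precision carried): 0.1809×(-2.46674)=-0.44623, 0.2234×(-2.16230)=-0.48306, 0.2128×(-2.23243)=-0.47506, 0.1489×(-2.74758)=-0.40912, 0.234×(-2.09542)=-0.49033.
Sum = -2.30379, so H' = 2.304.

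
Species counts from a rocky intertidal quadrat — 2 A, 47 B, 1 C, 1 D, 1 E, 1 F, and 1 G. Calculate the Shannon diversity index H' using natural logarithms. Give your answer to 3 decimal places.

Total N = 2+47+1+1+1+1+1 = 54, so the proportions are 0.03704, 0.87037, 0.01852, 0.01852, 0.01852, 0.01852, 0.01852 (working shown to 5 dp, full precision carried).
Each pᵢ ln pᵢ term: 0.03704×(-3.29584)=-0.12207, 0.87037×(-0.13884)=-0.12084, 0.01852×(-3.98898)=-0.07387, 0.01852×(-3.98898)=-0.07387, 0.01852×(-3.98898)=-0.07387, 0.01852×(-3.98898)=-0.07387, 0.01852×(-3.98898)=-0.07387.
Sum = -0.61226, so H' = 0.612.

0.612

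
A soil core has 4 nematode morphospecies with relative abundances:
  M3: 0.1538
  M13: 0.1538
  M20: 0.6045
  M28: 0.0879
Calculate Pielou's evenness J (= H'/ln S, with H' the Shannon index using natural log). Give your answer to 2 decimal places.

H' = −Σ pᵢ ln pᵢ = −((-0.2879) + (-0.2879) + (-0.3043) + (-0.2137)) = 1.0939 (working shown to 4 dp, full precision carried).
With S = 4 species, ln S = 1.3863, so J = 1.0939/1.3863 = 0.7891, i.e. 0.79 to 2 decimal places.

0.79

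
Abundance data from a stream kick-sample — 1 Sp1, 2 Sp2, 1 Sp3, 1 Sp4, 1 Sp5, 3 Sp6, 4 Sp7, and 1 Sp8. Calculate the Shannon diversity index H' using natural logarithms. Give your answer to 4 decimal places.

Total N = 1+2+1+1+1+3+4+1 = 14, so the proportions are 0.071429, 0.142857, 0.071429, 0.071429, 0.071429, 0.214286, 0.285714, 0.071429 (working shown to 6 dp, full precision carried).
Each pᵢ ln pᵢ term: 0.071429×(-2.639057)=-0.188504, 0.142857×(-1.945910)=-0.277987, 0.071429×(-2.639057)=-0.188504, 0.071429×(-2.639057)=-0.188504, 0.071429×(-2.639057)=-0.188504, 0.214286×(-1.540445)=-0.330095, 0.285714×(-1.252763)=-0.357932, 0.071429×(-2.639057)=-0.188504.
Sum = -1.908535, so H' = 1.9085.

1.9085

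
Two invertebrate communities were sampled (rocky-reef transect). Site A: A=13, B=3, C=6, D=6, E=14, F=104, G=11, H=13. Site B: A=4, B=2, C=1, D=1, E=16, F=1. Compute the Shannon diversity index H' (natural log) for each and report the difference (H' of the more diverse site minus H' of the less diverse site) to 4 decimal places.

Site A: N=170, proportions 0.076471, 0.017647, 0.035294, 0.035294, 0.082353, 0.611765, 0.064706, 0.076471, giving H' = 1.383881 (working shown to 6 dp, full precision carried).
Site B: N=25, proportions 0.16, 0.08, 0.04, 0.04, 0.64, 0.04, giving H' = 1.167160.
Difference = |1.383881 − 1.167160| = 0.216721, i.e. 0.2167 to 4 decimal places.

0.2167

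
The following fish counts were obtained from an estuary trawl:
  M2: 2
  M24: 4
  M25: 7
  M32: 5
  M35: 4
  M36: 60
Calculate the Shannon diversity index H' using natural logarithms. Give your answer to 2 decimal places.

0.99

Total N = 2+4+7+5+4+60 = 82, so the proportions are 0.0244, 0.0488, 0.0854, 0.061, 0.0488, 0.7317 (working shown to 4 dp, full precision carried).
Each pᵢ ln pᵢ term: 0.0244×(-3.7136)=-0.0906, 0.0488×(-3.0204)=-0.1473, 0.0854×(-2.4608)=-0.2101, 0.061×(-2.7973)=-0.1706, 0.0488×(-3.0204)=-0.1473, 0.7317×(-0.3124)=-0.2286.
Sum = -0.9945, so H' = 0.99.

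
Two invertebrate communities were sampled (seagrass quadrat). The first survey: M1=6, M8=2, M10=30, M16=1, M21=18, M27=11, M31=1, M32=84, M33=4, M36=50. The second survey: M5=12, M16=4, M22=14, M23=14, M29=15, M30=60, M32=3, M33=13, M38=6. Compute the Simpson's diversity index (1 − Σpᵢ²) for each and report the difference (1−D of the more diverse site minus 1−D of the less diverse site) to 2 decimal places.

0.02

The first survey: N=207, proportions 0.028986, 0.009662, 0.144928, 0.004831, 0.086957, 0.05314, 0.004831, 0.405797, 0.019324, 0.241546, giving 1−D = 0.744241 (working shown to 6 dp, full precision carried).
The second survey: N=141, proportions 0.085106, 0.028369, 0.099291, 0.099291, 0.106383, 0.425532, 0.021277, 0.092199, 0.042553, giving 1−D = 0.769076.
Difference = |0.744241 − 0.769076| = 0.024835, i.e. 0.02 to 2 decimal places.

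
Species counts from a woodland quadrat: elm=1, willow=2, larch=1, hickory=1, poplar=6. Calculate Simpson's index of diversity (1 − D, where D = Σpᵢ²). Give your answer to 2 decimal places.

Total N = 1+2+1+1+6 = 11, so the proportions are 0.0909, 0.1818, 0.0909, 0.0909, 0.5455 (working shown to 4 dp, full precision carried).
D = 0.0909² + 0.1818² + 0.0909² + 0.0909² + 0.5455² = 0.0083 + 0.0331 + 0.0083 + 0.0083 + 0.2975 = 0.3554.
So 1 − D = 0.6446, i.e. 0.64 to 2 decimal places.

0.64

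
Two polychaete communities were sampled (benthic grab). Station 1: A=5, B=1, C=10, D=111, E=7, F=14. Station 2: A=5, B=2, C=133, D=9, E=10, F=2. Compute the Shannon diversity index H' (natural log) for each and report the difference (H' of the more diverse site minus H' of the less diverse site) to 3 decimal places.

0.205

Station 1: N=148, proportions 0.03378, 0.00676, 0.06757, 0.75, 0.0473, 0.09459, giving H' = 0.91343 (working shown to 5 dp, full precision carried).
Station 2: N=161, proportions 0.03106, 0.01242, 0.82609, 0.0559, 0.06211, 0.01242, giving H' = 0.70850.
Difference = |0.91343 − 0.70850| = 0.20493, i.e. 0.205 to 3 decimal places.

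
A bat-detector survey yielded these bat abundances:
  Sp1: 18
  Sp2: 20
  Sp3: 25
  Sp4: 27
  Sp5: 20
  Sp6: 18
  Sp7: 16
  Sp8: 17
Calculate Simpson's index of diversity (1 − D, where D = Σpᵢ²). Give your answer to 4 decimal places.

Total N = 18+20+25+27+20+18+16+17 = 161, so the proportions are 0.111801, 0.124224, 0.15528, 0.167702, 0.124224, 0.111801, 0.099379, 0.10559 (working shown to 6 dp, full precision carried).
D = 0.111801² + 0.124224² + 0.15528² + 0.167702² + 0.124224² + 0.111801² + 0.099379² + 0.10559² = 0.012500 + 0.015432 + 0.024112 + 0.028124 + 0.015432 + 0.012500 + 0.009876 + 0.011149 = 0.129123.
So 1 − D = 0.870877, i.e. 0.8709 to 4 decimal places.

0.8709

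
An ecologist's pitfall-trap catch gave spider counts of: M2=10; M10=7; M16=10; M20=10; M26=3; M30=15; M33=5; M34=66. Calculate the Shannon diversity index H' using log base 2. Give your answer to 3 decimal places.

2.269

Total N = 10+7+10+10+3+15+5+66 = 126, so the proportions are 0.07937, 0.05556, 0.07937, 0.07937, 0.02381, 0.11905, 0.03968, 0.52381 (working shown to 5 dp, full precision carried).
Each pᵢ log₂ pᵢ term: 0.07937×(-3.65535)=-0.29011, 0.05556×(-4.16993)=-0.23166, 0.07937×(-3.65535)=-0.29011, 0.07937×(-3.65535)=-0.29011, 0.02381×(-5.39232)=-0.12839, 0.11905×(-3.07039)=-0.36552, 0.03968×(-4.65535)=-0.18474, 0.52381×(-0.93289)=-0.48865.
Sum = -2.26929, so H' = 2.269.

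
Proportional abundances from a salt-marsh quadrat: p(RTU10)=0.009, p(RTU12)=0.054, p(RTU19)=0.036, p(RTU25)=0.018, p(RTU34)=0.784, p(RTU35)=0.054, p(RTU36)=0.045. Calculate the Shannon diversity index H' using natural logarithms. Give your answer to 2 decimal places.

Each pᵢ ln pᵢ term (working shown to 4 dp, full precision carried): 0.009×(-4.7105)=-0.0424, 0.054×(-2.9188)=-0.1576, 0.036×(-3.3242)=-0.1197, 0.018×(-4.0174)=-0.0723, 0.784×(-0.2433)=-0.1908, 0.054×(-2.9188)=-0.1576, 0.045×(-3.1011)=-0.1395.
Sum = -0.8799, so H' = 0.88.

0.88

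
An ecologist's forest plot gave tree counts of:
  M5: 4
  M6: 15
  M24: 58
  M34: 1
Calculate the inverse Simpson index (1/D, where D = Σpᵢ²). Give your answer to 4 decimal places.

1.6872

Total N = 4+15+58+1 = 78, so the proportions are 0.0512821, 0.1923077, 0.7435897, 0.0128205 (working shown to 7 dp, full precision carried).
D = 0.0512821² + 0.1923077² + 0.7435897² + 0.0128205² = 0.0026298 + 0.0369822 + 0.5529257 + 0.0001644 = 0.5927022.
So 1/D = 1.687188, i.e. 1.6872 to 4 decimal places.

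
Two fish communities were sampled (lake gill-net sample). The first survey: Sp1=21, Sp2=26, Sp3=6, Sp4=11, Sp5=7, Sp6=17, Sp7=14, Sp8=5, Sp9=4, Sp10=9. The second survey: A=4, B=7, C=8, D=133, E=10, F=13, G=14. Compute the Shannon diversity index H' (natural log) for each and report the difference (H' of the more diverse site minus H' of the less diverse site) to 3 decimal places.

The first survey: N=120, proportions 0.175, 0.21667, 0.05, 0.09167, 0.05833, 0.14167, 0.11667, 0.04167, 0.03333, 0.075, giving H' = 2.13855 (working shown to 5 dp, full precision carried).
The second survey: N=189, proportions 0.02116, 0.03704, 0.04233, 0.7037, 0.05291, 0.06878, 0.07407, giving H' = 1.11722.
Difference = |2.13855 − 1.11722| = 1.02133, i.e. 1.021 to 3 decimal places.

1.021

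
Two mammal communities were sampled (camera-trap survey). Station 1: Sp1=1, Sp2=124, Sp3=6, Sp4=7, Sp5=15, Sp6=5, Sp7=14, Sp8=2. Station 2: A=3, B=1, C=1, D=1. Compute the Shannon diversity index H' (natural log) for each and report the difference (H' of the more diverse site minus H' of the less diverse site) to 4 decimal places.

0.1586

Station 1: N=174, proportions 0.0057471, 0.7126437, 0.0344828, 0.0402299, 0.0862069, 0.0287356, 0.0804598, 0.0114943, giving H' = 1.0838376 (working shown to 7 dp, full precision carried).
Station 2: N=6, proportions 0.5, 0.1666667, 0.1666667, 0.1666667, giving H' = 1.2424533.
Difference = |1.0838376 − 1.2424533| = 0.1586157, i.e. 0.1586 to 4 decimal places.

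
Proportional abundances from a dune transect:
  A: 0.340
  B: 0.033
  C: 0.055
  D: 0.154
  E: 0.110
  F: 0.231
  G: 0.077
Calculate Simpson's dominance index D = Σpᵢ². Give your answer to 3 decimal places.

0.215

D = 0.34² + 0.033² + 0.055² + 0.154² + 0.11² + 0.231² + 0.077² = 0.11560 + 0.00109 + 0.00302 + 0.02372 + 0.01210 + 0.05336 + 0.00593 = 0.21482 (working shown to 5 dp, full precision carried).
To 3 decimal places, D = 0.215.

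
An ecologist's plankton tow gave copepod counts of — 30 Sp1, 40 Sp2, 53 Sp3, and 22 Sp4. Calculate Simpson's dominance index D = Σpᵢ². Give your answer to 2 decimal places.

Total N = 30+40+53+22 = 145, so the proportions are 0.2069, 0.2759, 0.3655, 0.1517 (working shown to 4 dp, full precision carried).
D = 0.2069² + 0.2759² + 0.3655² + 0.1517² = 0.0428 + 0.0761 + 0.1336 + 0.0230 = 0.2755.
To 2 decimal places, D = 0.28.

0.28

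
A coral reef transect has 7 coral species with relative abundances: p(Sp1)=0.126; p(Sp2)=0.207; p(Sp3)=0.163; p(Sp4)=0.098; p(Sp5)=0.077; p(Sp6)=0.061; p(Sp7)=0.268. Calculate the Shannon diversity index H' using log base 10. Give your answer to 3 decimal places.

Each pᵢ log₁₀ pᵢ term (working shown to 5 dp, full precision carried): 0.126×(-0.89963)=-0.11335, 0.207×(-0.68403)=-0.14159, 0.163×(-0.78781)=-0.12841, 0.098×(-1.00877)=-0.09886, 0.077×(-1.11351)=-0.08574, 0.061×(-1.21467)=-0.07409, 0.268×(-0.57187)=-0.15326.
Sum = -0.79532, so H' = 0.795.

0.795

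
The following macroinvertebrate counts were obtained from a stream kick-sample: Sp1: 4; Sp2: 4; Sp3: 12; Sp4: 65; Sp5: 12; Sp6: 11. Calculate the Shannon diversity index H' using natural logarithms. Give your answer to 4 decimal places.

1.2706

Total N = 4+4+12+65+12+11 = 108, so the proportions are 0.037037, 0.037037, 0.111111, 0.601852, 0.111111, 0.101852 (working shown to 6 dp, full precision carried).
Each pᵢ ln pᵢ term: 0.037037×(-3.295837)=-0.122068, 0.037037×(-3.295837)=-0.122068, 0.111111×(-2.197225)=-0.244136, 0.601852×(-0.507744)=-0.305587, 0.111111×(-2.197225)=-0.244136, 0.101852×(-2.284236)=-0.232654.
Sum = -1.270648, so H' = 1.2706.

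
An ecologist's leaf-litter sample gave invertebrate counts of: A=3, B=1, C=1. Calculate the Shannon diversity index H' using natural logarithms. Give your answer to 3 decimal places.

0.950

Total N = 3+1+1 = 5, so the proportions are 0.6, 0.2, 0.2 (working shown to 5 dp, full precision carried).
Each pᵢ ln pᵢ term: 0.6×(-0.51083)=-0.30650, 0.2×(-1.60944)=-0.32189, 0.2×(-1.60944)=-0.32189.
Sum = -0.95027, so H' = 0.950.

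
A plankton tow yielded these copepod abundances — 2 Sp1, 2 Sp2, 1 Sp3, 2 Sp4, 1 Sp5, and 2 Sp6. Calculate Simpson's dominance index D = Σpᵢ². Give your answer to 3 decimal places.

Total N = 2+2+1+2+1+2 = 10, so the proportions are 0.2, 0.2, 0.1, 0.2, 0.1, 0.2 (working shown to 5 dp, full precision carried).
D = 0.2² + 0.2² + 0.1² + 0.2² + 0.1² + 0.2² = 0.04000 + 0.04000 + 0.01000 + 0.04000 + 0.01000 + 0.04000 = 0.18000.
To 3 decimal places, D = 0.180.

0.180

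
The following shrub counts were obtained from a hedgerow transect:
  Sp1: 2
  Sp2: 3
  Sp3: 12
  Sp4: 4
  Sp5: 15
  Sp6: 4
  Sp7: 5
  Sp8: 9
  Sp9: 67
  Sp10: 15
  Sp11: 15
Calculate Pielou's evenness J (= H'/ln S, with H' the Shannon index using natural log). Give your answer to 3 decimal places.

0.775

Total N = 2+3+12+4+15+4+5+9+67+15+15 = 151, so the proportions are 0.01325, 0.01987, 0.07947, 0.02649, 0.09934, 0.02649, 0.03311, 0.0596, 0.44371, 0.09934, 0.09934 (working shown to 5 dp, full precision carried).
H' = −Σ pᵢ ln pᵢ = −((-0.05727) + (-0.07785) + (-0.20125) + (-0.09619) + (-0.22939) + (-0.09619) + (-0.11284) + (-0.16808) + (-0.36055) + (-0.22939) + (-0.22939)) = 1.85840.
With S = 11 species, ln S = 2.39790, so J = 1.85840/2.39790 = 0.77501, i.e. 0.775 to 3 decimal places.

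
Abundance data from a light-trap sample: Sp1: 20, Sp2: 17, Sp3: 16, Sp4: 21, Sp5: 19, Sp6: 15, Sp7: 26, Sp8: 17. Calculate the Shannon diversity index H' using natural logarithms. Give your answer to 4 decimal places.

2.0649

Total N = 20+17+16+21+19+15+26+17 = 151, so the proportions are 0.13245, 0.112583, 0.10596, 0.139073, 0.125828, 0.099338, 0.172185, 0.112583 (working shown to 6 dp, full precision carried).
Each pᵢ ln pᵢ term: 0.13245×(-2.021548)=-0.267755, 0.112583×(-2.184066)=-0.245888, 0.10596×(-2.244691)=-0.237848, 0.139073×(-1.972757)=-0.274357, 0.125828×(-2.072841)=-0.260821, 0.099338×(-2.309230)=-0.229394, 0.172185×(-1.759183)=-0.302906, 0.112583×(-2.184066)=-0.245888.
Sum = -2.064857, so H' = 2.0649.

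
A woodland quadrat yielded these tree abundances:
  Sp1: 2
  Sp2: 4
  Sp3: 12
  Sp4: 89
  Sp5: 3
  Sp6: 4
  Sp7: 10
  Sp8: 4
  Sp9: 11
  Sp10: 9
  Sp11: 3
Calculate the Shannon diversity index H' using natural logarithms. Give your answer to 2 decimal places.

Total N = 2+4+12+89+3+4+10+4+11+9+3 = 151, so the proportions are 0.0132, 0.0265, 0.0795, 0.5894, 0.0199, 0.0265, 0.0662, 0.0265, 0.0728, 0.0596, 0.0199 (working shown to 4 dp, full precision carried).
Each pᵢ ln pᵢ term: 0.0132×(-4.3241)=-0.0573, 0.0265×(-3.6310)=-0.0962, 0.0795×(-2.5324)=-0.2012, 0.5894×(-0.5286)=-0.3116, 0.0199×(-3.9187)=-0.0779, 0.0265×(-3.6310)=-0.0962, 0.0662×(-2.7147)=-0.1798, 0.0265×(-3.6310)=-0.0962, 0.0728×(-2.6194)=-0.1908, 0.0596×(-2.8201)=-0.1681, 0.0199×(-3.9187)=-0.0779.
Sum = -1.5530, so H' = 1.55.

1.55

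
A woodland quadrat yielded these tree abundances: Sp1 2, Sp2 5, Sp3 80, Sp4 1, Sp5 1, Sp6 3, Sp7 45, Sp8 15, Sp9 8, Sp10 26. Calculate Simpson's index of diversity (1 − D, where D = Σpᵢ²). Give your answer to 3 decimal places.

0.727

Total N = 2+5+80+1+1+3+45+15+8+26 = 186, so the proportions are 0.01075, 0.02688, 0.43011, 0.00538, 0.00538, 0.01613, 0.24194, 0.08065, 0.04301, 0.13978 (working shown to 5 dp, full precision carried).
D = 0.01075² + 0.02688² + 0.43011² + 0.00538² + 0.00538² + 0.01613² + 0.24194² + 0.08065² + 0.04301² + 0.13978² = 0.00012 + 0.00072 + 0.18499 + 0.00003 + 0.00003 + 0.00026 + 0.05853 + 0.00650 + 0.00185 + 0.01954 = 0.27257.
So 1 − D = 0.72743, i.e. 0.727 to 3 decimal places.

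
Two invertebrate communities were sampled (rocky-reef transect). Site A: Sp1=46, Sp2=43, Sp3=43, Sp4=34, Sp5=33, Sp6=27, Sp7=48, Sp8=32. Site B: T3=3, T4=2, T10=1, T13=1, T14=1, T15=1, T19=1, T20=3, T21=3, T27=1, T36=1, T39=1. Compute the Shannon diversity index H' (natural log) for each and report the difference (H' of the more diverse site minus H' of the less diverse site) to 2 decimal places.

Site A: N=306, proportions 0.1503, 0.1405, 0.1405, 0.1111, 0.1078, 0.0882, 0.1569, 0.1046, giving H' = 2.0616 (working shown to 4 dp, full precision carried).
Site B: N=19, proportions 0.1579, 0.1053, 0.0526, 0.0526, 0.0526, 0.0526, 0.0526, 0.1579, 0.1579, 0.0526, 0.0526, 0.0526, giving H' = 2.3511.
Difference = |2.0616 − 2.3511| = 0.2895, i.e. 0.29 to 2 decimal places.

0.29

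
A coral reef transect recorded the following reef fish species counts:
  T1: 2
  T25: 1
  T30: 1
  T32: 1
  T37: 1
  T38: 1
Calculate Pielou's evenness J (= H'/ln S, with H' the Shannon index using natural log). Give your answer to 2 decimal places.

0.98

Total N = 2+1+1+1+1+1 = 7, so the proportions are 0.2857, 0.1429, 0.1429, 0.1429, 0.1429, 0.1429 (working shown to 4 dp, full precision carried).
H' = −Σ pᵢ ln pᵢ = −((-0.3579) + (-0.2780) + (-0.2780) + (-0.2780) + (-0.2780) + (-0.2780)) = 1.7479.
With S = 6 species, ln S = 1.7918, so J = 1.7479/1.7918 = 0.9755, i.e. 0.98 to 2 decimal places.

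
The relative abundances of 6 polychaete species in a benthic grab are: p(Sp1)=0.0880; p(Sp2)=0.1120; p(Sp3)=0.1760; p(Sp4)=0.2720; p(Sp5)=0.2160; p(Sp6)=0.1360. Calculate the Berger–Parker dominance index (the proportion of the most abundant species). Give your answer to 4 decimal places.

The largest proportion is 0.272, i.e. d = 0.2720 to 4 decimal places.

0.2720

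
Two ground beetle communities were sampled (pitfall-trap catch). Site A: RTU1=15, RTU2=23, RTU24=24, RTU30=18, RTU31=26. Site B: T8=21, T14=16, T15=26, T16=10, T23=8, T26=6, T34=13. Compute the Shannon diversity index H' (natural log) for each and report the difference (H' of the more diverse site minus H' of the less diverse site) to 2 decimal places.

Site A: N=106, proportions 0.1415, 0.217, 0.2264, 0.1698, 0.2453, giving H' = 1.5903 (working shown to 4 dp, full precision carried).
Site B: N=100, proportions 0.21, 0.16, 0.26, 0.1, 0.08, 0.06, 0.13, giving H' = 1.8375.
Difference = |1.5903 − 1.8375| = 0.2472, i.e. 0.25 to 2 decimal places.

0.25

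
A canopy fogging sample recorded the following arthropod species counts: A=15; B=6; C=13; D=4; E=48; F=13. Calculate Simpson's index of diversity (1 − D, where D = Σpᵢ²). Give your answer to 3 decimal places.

0.702

Total N = 15+6+13+4+48+13 = 99, so the proportions are 0.15152, 0.06061, 0.13131, 0.0404, 0.48485, 0.13131 (working shown to 5 dp, full precision carried).
D = 0.15152² + 0.06061² + 0.13131² + 0.0404² + 0.48485² + 0.13131² = 0.02296 + 0.00367 + 0.01724 + 0.00163 + 0.23508 + 0.01724 = 0.29783.
So 1 − D = 0.70217, i.e. 0.702 to 3 decimal places.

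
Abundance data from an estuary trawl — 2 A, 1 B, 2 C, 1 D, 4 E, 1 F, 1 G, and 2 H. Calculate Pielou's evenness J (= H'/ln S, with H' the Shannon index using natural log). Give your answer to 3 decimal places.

0.936

Total N = 2+1+2+1+4+1+1+2 = 14, so the proportions are 0.14286, 0.07143, 0.14286, 0.07143, 0.28571, 0.07143, 0.07143, 0.14286 (working shown to 5 dp, full precision carried).
H' = −Σ pᵢ ln pᵢ = −((-0.27799) + (-0.18850) + (-0.27799) + (-0.18850) + (-0.35793) + (-0.18850) + (-0.18850) + (-0.27799)) = 1.94591.
With S = 8 species, ln S = 2.07944, so J = 1.94591/2.07944 = 0.93578, i.e. 0.936 to 3 decimal places.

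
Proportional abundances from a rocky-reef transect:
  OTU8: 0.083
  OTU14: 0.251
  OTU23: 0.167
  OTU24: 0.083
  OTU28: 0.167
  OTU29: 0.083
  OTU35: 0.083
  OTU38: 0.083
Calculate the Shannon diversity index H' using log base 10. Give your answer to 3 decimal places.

0.859

Each pᵢ log₁₀ pᵢ term (working shown to 5 dp, full precision carried): 0.083×(-1.08092)=-0.08972, 0.251×(-0.60033)=-0.15068, 0.167×(-0.77728)=-0.12981, 0.083×(-1.08092)=-0.08972, 0.167×(-0.77728)=-0.12981, 0.083×(-1.08092)=-0.08972, 0.083×(-1.08092)=-0.08972, 0.083×(-1.08092)=-0.08972.
Sum = -0.85888, so H' = 0.859.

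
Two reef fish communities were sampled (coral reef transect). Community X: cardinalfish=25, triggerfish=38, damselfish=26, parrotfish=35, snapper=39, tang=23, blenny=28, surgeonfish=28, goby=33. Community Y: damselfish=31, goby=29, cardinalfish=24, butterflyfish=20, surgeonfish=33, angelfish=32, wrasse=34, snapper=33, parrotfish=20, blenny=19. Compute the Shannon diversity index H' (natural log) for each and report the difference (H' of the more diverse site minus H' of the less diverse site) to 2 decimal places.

Community X: N=275, proportions 0.0909, 0.1382, 0.0945, 0.1273, 0.1418, 0.0836, 0.1018, 0.1018, 0.12, giving H' = 2.1810 (working shown to 4 dp, full precision carried).
Community Y: N=275, proportions 0.1127, 0.1055, 0.0873, 0.0727, 0.12, 0.1164, 0.1236, 0.12, 0.0727, 0.0691, giving H' = 2.2796.
Difference = |2.1810 − 2.2796| = 0.0986, i.e. 0.10 to 2 decimal places.

0.10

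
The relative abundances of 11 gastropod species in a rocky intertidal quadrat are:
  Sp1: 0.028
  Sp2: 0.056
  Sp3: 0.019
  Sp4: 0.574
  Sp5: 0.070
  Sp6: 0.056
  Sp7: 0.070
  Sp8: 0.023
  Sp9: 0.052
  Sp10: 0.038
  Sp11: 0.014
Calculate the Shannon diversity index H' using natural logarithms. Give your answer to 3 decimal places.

Each pᵢ ln pᵢ term (working shown to 5 dp, full precision carried): 0.028×(-3.57555)=-0.10012, 0.056×(-2.88240)=-0.16141, 0.019×(-3.96332)=-0.07530, 0.574×(-0.55513)=-0.31864, 0.07×(-2.65926)=-0.18615, 0.056×(-2.88240)=-0.16141, 0.07×(-2.65926)=-0.18615, 0.023×(-3.77226)=-0.08676, 0.052×(-2.95651)=-0.15374, 0.038×(-3.27017)=-0.12427, 0.014×(-4.26870)=-0.05976.
Sum = -1.61372, so H' = 1.614.

1.614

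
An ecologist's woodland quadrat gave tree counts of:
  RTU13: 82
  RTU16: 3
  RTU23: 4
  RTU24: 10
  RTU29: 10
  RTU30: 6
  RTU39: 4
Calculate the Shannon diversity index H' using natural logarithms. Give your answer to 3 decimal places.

Total N = 82+3+4+10+10+6+4 = 119, so the proportions are 0.68908, 0.02521, 0.03361, 0.08403, 0.08403, 0.05042, 0.03361 (working shown to 5 dp, full precision carried).
Each pᵢ ln pᵢ term: 0.68908×(-0.37240)=-0.25661, 0.02521×(-3.68051)=-0.09279, 0.03361×(-3.39283)=-0.11404, 0.08403×(-2.47654)=-0.20811, 0.08403×(-2.47654)=-0.20811, 0.05042×(-2.98736)=-0.15062, 0.03361×(-3.39283)=-0.11404.
Sum = -1.14434, so H' = 1.144.

1.144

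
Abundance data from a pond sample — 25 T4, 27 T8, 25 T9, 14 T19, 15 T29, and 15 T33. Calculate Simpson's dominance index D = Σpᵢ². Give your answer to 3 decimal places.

Total N = 25+27+25+14+15+15 = 121, so the proportions are 0.20661, 0.22314, 0.20661, 0.1157, 0.12397, 0.12397 (working shown to 5 dp, full precision carried).
D = 0.20661² + 0.22314² + 0.20661² + 0.1157² + 0.12397² + 0.12397² = 0.04269 + 0.04979 + 0.04269 + 0.01339 + 0.01537 + 0.01537 = 0.17929.
To 3 decimal places, D = 0.179.

0.179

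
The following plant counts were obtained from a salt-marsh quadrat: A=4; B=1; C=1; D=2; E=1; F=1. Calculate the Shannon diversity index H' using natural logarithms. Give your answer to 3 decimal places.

1.609

Total N = 4+1+1+2+1+1 = 10, so the proportions are 0.4, 0.1, 0.1, 0.2, 0.1, 0.1 (working shown to 5 dp, full precision carried).
Each pᵢ ln pᵢ term: 0.4×(-0.91629)=-0.36652, 0.1×(-2.30259)=-0.23026, 0.1×(-2.30259)=-0.23026, 0.2×(-1.60944)=-0.32189, 0.1×(-2.30259)=-0.23026, 0.1×(-2.30259)=-0.23026.
Sum = -1.60944, so H' = 1.609.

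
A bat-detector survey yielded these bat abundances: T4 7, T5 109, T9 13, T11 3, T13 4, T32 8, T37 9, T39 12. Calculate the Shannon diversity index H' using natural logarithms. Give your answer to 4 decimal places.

Total N = 7+109+13+3+4+8+9+12 = 165, so the proportions are 0.042424, 0.660606, 0.078788, 0.018182, 0.024242, 0.048485, 0.054545, 0.072727 (working shown to 6 dp, full precision carried).
Each pᵢ ln pᵢ term: 0.042424×(-3.160035)=-0.134062, 0.660606×(-0.414598)=-0.273886, 0.078788×(-2.540996)=-0.200200, 0.018182×(-4.007333)=-0.072861, 0.024242×(-3.719651)=-0.090173, 0.048485×(-3.026504)=-0.146740, 0.054545×(-2.908721)=-0.158658, 0.072727×(-2.621039)=-0.190621.
Sum = -1.267200, so H' = 1.2672.

1.2672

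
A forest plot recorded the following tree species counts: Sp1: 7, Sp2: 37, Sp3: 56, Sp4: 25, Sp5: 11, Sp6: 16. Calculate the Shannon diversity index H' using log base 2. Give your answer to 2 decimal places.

2.28

Total N = 7+37+56+25+11+16 = 152, so the proportions are 0.0461, 0.2434, 0.3684, 0.1645, 0.0724, 0.1053 (working shown to 4 dp, full precision carried).
Each pᵢ log₂ pᵢ term: 0.0461×(-4.4406)=-0.2045, 0.2434×(-2.0385)=-0.4962, 0.3684×(-1.4406)=-0.5307, 0.1645×(-2.6041)=-0.4283, 0.0724×(-3.7885)=-0.2742, 0.1053×(-3.2479)=-0.3419.
Sum = -2.2758, so H' = 2.28.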